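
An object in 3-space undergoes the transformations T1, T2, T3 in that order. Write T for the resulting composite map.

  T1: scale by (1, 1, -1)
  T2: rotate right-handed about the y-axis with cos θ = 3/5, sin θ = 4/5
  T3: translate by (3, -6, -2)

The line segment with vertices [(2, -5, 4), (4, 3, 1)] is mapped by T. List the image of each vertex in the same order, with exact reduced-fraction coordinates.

image vertices: (1, -11, -6), (23/5, -3, -29/5)

T1 scale by (1, 1, -1): (2, -5, 4) → (2, -5, -4); (4, 3, 1) → (4, 3, -1)
T2 rotate right-handed about the y-axis with cos θ = 3/5, sin θ = 4/5: (2, -5, -4) → (-2, -5, -4); (4, 3, -1) → (8/5, 3, -19/5)
T3 translate by (3, -6, -2): (-2, -5, -4) → (1, -11, -6); (8/5, 3, -19/5) → (23/5, -3, -29/5)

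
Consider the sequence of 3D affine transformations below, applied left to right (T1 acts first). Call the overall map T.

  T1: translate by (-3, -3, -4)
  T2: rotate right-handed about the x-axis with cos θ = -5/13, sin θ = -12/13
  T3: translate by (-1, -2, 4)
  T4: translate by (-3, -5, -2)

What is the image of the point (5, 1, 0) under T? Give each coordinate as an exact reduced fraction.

T(p) = (-2, -129/13, 70/13)

T1 translate by (-3, -3, -4): (5, 1, 0) → (2, -2, -4)
T2 rotate right-handed about the x-axis with cos θ = -5/13, sin θ = -12/13: (2, -2, -4) → (2, -38/13, 44/13)
T3 translate by (-1, -2, 4): (2, -38/13, 44/13) → (1, -64/13, 96/13)
T4 translate by (-3, -5, -2): (1, -64/13, 96/13) → (-2, -129/13, 70/13)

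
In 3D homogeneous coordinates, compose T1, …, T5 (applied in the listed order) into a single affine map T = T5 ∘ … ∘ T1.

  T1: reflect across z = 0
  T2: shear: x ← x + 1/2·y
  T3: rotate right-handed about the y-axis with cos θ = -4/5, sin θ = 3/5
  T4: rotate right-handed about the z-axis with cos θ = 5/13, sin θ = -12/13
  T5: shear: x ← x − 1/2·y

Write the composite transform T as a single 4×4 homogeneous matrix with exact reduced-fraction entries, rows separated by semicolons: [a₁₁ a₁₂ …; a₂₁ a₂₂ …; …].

T = [-44/65 51/130 -33/65 0; 48/65 49/65 36/65 0; -3/5 -3/10 4/5 0; 0 0 0 1]

T1 = [1 0 0 0; 0 1 0 0; 0 0 -1 0; 0 0 0 1]
T2·T1 = [1 1/2 0 0; 0 1 0 0; 0 0 -1 0; 0 0 0 1]
T3·…·T1 = [-4/5 -2/5 -3/5 0; 0 1 0 0; -3/5 -3/10 4/5 0; 0 0 0 1]
T4·…·T1 = [-4/13 10/13 -3/13 0; 48/65 49/65 36/65 0; -3/5 -3/10 4/5 0; 0 0 0 1]
T5·…·T1 = [-44/65 51/130 -33/65 0; 48/65 49/65 36/65 0; -3/5 -3/10 4/5 0; 0 0 0 1]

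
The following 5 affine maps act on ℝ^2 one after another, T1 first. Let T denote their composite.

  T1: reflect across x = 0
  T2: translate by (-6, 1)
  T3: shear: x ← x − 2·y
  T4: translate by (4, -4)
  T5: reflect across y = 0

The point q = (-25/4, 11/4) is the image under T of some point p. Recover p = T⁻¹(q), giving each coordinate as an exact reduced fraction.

p = (7/4, 1/4)

T1 = [-1 0 0; 0 1 0; 0 0 1]
T2·T1 = [-1 0 -6; 0 1 1; 0 0 1]
T3·…·T1 = [-1 -2 -8; 0 1 1; 0 0 1]
T4·…·T1 = [-1 -2 -4; 0 1 -3; 0 0 1]
T5·…·T1 = [-1 -2 -4; 0 -1 3; 0 0 1]
det M = 1; M⁻¹ = [-1 2 -10; 0 -1 3; 0 0 1]
M⁻¹ · (-25/4, 11/4)ᵀ = (7/4, 1/4)ᵀ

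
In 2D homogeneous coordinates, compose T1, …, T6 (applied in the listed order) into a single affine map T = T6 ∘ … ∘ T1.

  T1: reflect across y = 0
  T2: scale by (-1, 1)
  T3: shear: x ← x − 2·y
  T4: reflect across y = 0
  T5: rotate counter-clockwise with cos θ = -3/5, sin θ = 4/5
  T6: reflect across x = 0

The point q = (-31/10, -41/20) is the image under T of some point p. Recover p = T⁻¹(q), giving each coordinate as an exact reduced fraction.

T1 = [1 0 0; 0 -1 0; 0 0 1]
T2·T1 = [-1 0 0; 0 -1 0; 0 0 1]
T3·…·T1 = [-1 2 0; 0 -1 0; 0 0 1]
T4·…·T1 = [-1 2 0; 0 1 0; 0 0 1]
T5·…·T1 = [3/5 -2 0; -4/5 1 0; 0 0 1]
T6·…·T1 = [-3/5 2 0; -4/5 1 0; 0 0 1]
det M = 1; M⁻¹ = [1 -2 0; 4/5 -3/5 0; 0 0 1]
M⁻¹ · (-31/10, -41/20)ᵀ = (1, -5/4)ᵀ

p = (1, -5/4)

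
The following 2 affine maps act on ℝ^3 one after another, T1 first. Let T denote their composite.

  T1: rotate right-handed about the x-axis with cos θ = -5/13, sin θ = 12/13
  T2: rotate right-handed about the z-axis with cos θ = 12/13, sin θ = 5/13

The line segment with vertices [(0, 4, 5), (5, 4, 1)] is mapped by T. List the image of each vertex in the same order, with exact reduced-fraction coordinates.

image vertices: (400/169, -960/169, 23/13), (940/169, -59/169, 43/13)

T1 rotate right-handed about the x-axis with cos θ = -5/13, sin θ = 12/13: (0, 4, 5) → (0, -80/13, 23/13); (5, 4, 1) → (5, -32/13, 43/13)
T2 rotate right-handed about the z-axis with cos θ = 12/13, sin θ = 5/13: (0, -80/13, 23/13) → (400/169, -960/169, 23/13); (5, -32/13, 43/13) → (940/169, -59/169, 43/13)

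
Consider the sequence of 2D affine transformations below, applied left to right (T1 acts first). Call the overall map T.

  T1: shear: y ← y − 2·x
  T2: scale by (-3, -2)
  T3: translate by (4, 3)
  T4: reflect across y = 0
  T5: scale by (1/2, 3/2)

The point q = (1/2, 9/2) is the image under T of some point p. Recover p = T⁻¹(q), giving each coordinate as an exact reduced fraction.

p = (1, 5)

T1 = [1 0 0; -2 1 0; 0 0 1]
T2·T1 = [-3 0 0; 4 -2 0; 0 0 1]
T3·…·T1 = [-3 0 4; 4 -2 3; 0 0 1]
T4·…·T1 = [-3 0 4; -4 2 -3; 0 0 1]
T5·…·T1 = [-3/2 0 2; -6 3 -9/2; 0 0 1]
det M = -9/2; M⁻¹ = [-2/3 0 4/3; -4/3 1/3 25/6; 0 0 1]
M⁻¹ · (1/2, 9/2)ᵀ = (1, 5)ᵀ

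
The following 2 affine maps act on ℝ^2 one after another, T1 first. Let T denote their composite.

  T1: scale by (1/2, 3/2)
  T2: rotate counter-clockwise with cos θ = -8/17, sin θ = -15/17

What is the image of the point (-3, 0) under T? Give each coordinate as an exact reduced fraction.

T1 scale by (1/2, 3/2): (-3, 0) → (-3/2, 0)
T2 rotate counter-clockwise with cos θ = -8/17, sin θ = -15/17: (-3/2, 0) → (12/17, 45/34)

T(p) = (12/17, 45/34)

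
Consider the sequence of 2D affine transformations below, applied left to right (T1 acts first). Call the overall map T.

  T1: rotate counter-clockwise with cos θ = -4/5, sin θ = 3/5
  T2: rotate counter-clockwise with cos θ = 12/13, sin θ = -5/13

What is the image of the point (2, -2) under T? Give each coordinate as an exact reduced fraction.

T1 rotate counter-clockwise with cos θ = -4/5, sin θ = 3/5: (2, -2) → (-2/5, 14/5)
T2 rotate counter-clockwise with cos θ = 12/13, sin θ = -5/13: (-2/5, 14/5) → (46/65, 178/65)

T(p) = (46/65, 178/65)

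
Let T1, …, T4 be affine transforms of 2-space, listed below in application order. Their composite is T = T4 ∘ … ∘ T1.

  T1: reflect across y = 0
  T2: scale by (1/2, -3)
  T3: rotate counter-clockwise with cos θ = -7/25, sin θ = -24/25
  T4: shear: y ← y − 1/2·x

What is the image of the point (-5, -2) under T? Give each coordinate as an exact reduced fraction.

T1 reflect across y = 0: (-5, -2) → (-5, 2)
T2 scale by (1/2, -3): (-5, 2) → (-5/2, -6)
T3 rotate counter-clockwise with cos θ = -7/25, sin θ = -24/25: (-5/2, -6) → (-253/50, 102/25)
T4 shear: y ← y − 1/2·x: (-253/50, 102/25) → (-253/50, 661/100)

T(p) = (-253/50, 661/100)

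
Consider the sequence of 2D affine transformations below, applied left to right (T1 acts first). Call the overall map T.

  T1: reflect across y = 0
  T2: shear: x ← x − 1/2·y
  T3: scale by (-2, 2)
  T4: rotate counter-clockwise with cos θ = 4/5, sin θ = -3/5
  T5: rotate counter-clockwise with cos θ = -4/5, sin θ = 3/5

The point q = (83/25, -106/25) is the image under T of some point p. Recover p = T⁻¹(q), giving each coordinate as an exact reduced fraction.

p = (2, 1)

T1 = [1 0 0; 0 -1 0; 0 0 1]
T2·T1 = [1 1/2 0; 0 -1 0; 0 0 1]
T3·…·T1 = [-2 -1 0; 0 -2 0; 0 0 1]
T4·…·T1 = [-8/5 -2 0; 6/5 -1 0; 0 0 1]
T5·…·T1 = [14/25 11/5 0; -48/25 -2/5 0; 0 0 1]
det M = 4; M⁻¹ = [-1/10 -11/20 0; 12/25 7/50 0; 0 0 1]
M⁻¹ · (83/25, -106/25)ᵀ = (2, 1)ᵀ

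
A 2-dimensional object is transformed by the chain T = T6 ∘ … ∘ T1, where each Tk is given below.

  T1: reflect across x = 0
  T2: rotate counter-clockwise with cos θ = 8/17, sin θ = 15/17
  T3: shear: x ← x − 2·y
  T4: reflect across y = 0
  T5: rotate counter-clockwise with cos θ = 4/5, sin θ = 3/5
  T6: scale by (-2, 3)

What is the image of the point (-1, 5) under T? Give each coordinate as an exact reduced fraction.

T1 reflect across x = 0: (-1, 5) → (1, 5)
T2 rotate counter-clockwise with cos θ = 8/17, sin θ = 15/17: (1, 5) → (-67/17, 55/17)
T3 shear: x ← x − 2·y: (-67/17, 55/17) → (-177/17, 55/17)
T4 reflect across y = 0: (-177/17, 55/17) → (-177/17, -55/17)
T5 rotate counter-clockwise with cos θ = 4/5, sin θ = 3/5: (-177/17, -55/17) → (-543/85, -751/85)
T6 scale by (-2, 3): (-543/85, -751/85) → (1086/85, -2253/85)

T(p) = (1086/85, -2253/85)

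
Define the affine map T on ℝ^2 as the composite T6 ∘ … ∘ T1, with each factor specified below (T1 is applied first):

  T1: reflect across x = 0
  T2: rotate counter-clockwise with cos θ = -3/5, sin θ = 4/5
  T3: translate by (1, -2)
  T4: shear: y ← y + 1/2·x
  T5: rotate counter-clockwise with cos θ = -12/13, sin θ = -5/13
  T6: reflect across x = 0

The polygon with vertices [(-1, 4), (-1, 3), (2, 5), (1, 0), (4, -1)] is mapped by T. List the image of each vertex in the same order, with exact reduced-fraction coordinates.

T1 reflect across x = 0: (-1, 4) → (1, 4); (-1, 3) → (1, 3); (2, 5) → (-2, 5); (1, 0) → (-1, 0); (4, -1) → (-4, -1)
T2 rotate counter-clockwise with cos θ = -3/5, sin θ = 4/5: (1, 4) → (-19/5, -8/5); (1, 3) → (-3, -1); (-2, 5) → (-14/5, -23/5); (-1, 0) → (3/5, -4/5); (-4, -1) → (16/5, -13/5)
T3 translate by (1, -2): (-19/5, -8/5) → (-14/5, -18/5); (-3, -1) → (-2, -3); (-14/5, -23/5) → (-9/5, -33/5); (3/5, -4/5) → (8/5, -14/5); (16/5, -13/5) → (21/5, -23/5)
T4 shear: y ← y + 1/2·x: (-14/5, -18/5) → (-14/5, -5); (-2, -3) → (-2, -4); (-9/5, -33/5) → (-9/5, -15/2); (8/5, -14/5) → (8/5, -2); (21/5, -23/5) → (21/5, -5/2)
T5 rotate counter-clockwise with cos θ = -12/13, sin θ = -5/13: (-14/5, -5) → (43/65, 74/13); (-2, -4) → (4/13, 58/13); (-9/5, -15/2) → (-159/130, 99/13); (8/5, -2) → (-146/65, 16/13); (21/5, -5/2) → (-629/130, 9/13)
T6 reflect across x = 0: (43/65, 74/13) → (-43/65, 74/13); (4/13, 58/13) → (-4/13, 58/13); (-159/130, 99/13) → (159/130, 99/13); (-146/65, 16/13) → (146/65, 16/13); (-629/130, 9/13) → (629/130, 9/13)

image vertices: (-43/65, 74/13), (-4/13, 58/13), (159/130, 99/13), (146/65, 16/13), (629/130, 9/13)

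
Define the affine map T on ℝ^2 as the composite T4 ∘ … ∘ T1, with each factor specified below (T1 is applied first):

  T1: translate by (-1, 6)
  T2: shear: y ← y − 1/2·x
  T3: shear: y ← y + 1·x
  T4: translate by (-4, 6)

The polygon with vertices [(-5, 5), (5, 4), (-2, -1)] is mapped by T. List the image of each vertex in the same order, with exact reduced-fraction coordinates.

T1 translate by (-1, 6): (-5, 5) → (-6, 11); (5, 4) → (4, 10); (-2, -1) → (-3, 5)
T2 shear: y ← y − 1/2·x: (-6, 11) → (-6, 14); (4, 10) → (4, 8); (-3, 5) → (-3, 13/2)
T3 shear: y ← y + 1·x: (-6, 14) → (-6, 8); (4, 8) → (4, 12); (-3, 13/2) → (-3, 7/2)
T4 translate by (-4, 6): (-6, 8) → (-10, 14); (4, 12) → (0, 18); (-3, 7/2) → (-7, 19/2)

image vertices: (-10, 14), (0, 18), (-7, 19/2)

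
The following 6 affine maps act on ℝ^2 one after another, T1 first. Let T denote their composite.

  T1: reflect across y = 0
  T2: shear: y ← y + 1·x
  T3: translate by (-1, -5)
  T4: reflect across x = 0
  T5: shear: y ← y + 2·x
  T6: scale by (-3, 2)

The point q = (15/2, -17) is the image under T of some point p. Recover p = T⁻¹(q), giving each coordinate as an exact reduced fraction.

p = (7/2, 2)

T1 = [1 0 0; 0 -1 0; 0 0 1]
T2·T1 = [1 0 0; 1 -1 0; 0 0 1]
T3·…·T1 = [1 0 -1; 1 -1 -5; 0 0 1]
T4·…·T1 = [-1 0 1; 1 -1 -5; 0 0 1]
T5·…·T1 = [-1 0 1; -1 -1 -3; 0 0 1]
T6·…·T1 = [3 0 -3; -2 -2 -6; 0 0 1]
det M = -6; M⁻¹ = [1/3 0 1; -1/3 -1/2 -4; 0 0 1]
M⁻¹ · (15/2, -17)ᵀ = (7/2, 2)ᵀ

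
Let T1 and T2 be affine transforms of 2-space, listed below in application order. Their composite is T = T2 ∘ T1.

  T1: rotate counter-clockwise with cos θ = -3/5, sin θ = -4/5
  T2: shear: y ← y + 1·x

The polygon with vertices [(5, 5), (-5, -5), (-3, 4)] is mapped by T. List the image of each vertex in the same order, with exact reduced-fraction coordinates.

T1 rotate counter-clockwise with cos θ = -3/5, sin θ = -4/5: (5, 5) → (1, -7); (-5, -5) → (-1, 7); (-3, 4) → (5, 0)
T2 shear: y ← y + 1·x: (1, -7) → (1, -6); (-1, 7) → (-1, 6); (5, 0) → (5, 5)

image vertices: (1, -6), (-1, 6), (5, 5)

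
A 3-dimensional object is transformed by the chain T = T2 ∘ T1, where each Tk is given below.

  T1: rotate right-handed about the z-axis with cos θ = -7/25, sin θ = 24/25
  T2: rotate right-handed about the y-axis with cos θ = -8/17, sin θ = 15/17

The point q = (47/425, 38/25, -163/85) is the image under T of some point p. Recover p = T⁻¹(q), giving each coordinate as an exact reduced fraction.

p = (1, -2, 1)

T1 = [-7/25 -24/25 0 0; 24/25 -7/25 0 0; 0 0 1 0; 0 0 0 1]
T2·T1 = [56/425 192/425 15/17 0; 24/25 -7/25 0 0; 21/85 72/85 -8/17 0; 0 0 0 1]
det M = 1; M⁻¹ = [56/425 24/25 21/85 0; 192/425 -7/25 72/85 0; 15/17 0 -8/17 0; 0 0 0 1]
M⁻¹ · (47/425, 38/25, -163/85)ᵀ = (1, -2, 1)ᵀ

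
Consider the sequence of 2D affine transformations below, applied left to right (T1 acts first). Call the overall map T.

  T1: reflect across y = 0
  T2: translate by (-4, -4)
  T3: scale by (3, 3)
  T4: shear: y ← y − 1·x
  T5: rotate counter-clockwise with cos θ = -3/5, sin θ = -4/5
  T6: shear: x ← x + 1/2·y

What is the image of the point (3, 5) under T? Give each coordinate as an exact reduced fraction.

T(p) = (-9, 84/5)

T1 reflect across y = 0: (3, 5) → (3, -5)
T2 translate by (-4, -4): (3, -5) → (-1, -9)
T3 scale by (3, 3): (-1, -9) → (-3, -27)
T4 shear: y ← y − 1·x: (-3, -27) → (-3, -24)
T5 rotate counter-clockwise with cos θ = -3/5, sin θ = -4/5: (-3, -24) → (-87/5, 84/5)
T6 shear: x ← x + 1/2·y: (-87/5, 84/5) → (-9, 84/5)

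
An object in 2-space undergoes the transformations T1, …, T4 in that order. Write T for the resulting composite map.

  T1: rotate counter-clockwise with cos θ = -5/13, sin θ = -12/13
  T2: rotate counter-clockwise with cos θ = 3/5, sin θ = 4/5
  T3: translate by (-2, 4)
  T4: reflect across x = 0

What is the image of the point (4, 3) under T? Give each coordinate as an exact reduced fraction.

T(p) = (-34/13, 27/13)

T1 rotate counter-clockwise with cos θ = -5/13, sin θ = -12/13: (4, 3) → (16/13, -63/13)
T2 rotate counter-clockwise with cos θ = 3/5, sin θ = 4/5: (16/13, -63/13) → (60/13, -25/13)
T3 translate by (-2, 4): (60/13, -25/13) → (34/13, 27/13)
T4 reflect across x = 0: (34/13, 27/13) → (-34/13, 27/13)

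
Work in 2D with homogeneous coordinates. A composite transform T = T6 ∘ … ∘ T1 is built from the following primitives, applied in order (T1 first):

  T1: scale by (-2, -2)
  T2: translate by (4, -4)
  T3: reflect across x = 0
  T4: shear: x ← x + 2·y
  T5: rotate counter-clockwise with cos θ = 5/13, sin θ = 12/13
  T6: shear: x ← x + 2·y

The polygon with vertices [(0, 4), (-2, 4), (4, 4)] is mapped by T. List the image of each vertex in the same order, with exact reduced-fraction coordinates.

image vertices: (-788/13, -396/13), (-904/13, -444/13), (-556/13, -300/13)

T1 scale by (-2, -2): (0, 4) → (0, -8); (-2, 4) → (4, -8); (4, 4) → (-8, -8)
T2 translate by (4, -4): (0, -8) → (4, -12); (4, -8) → (8, -12); (-8, -8) → (-4, -12)
T3 reflect across x = 0: (4, -12) → (-4, -12); (8, -12) → (-8, -12); (-4, -12) → (4, -12)
T4 shear: x ← x + 2·y: (-4, -12) → (-28, -12); (-8, -12) → (-32, -12); (4, -12) → (-20, -12)
T5 rotate counter-clockwise with cos θ = 5/13, sin θ = 12/13: (-28, -12) → (4/13, -396/13); (-32, -12) → (-16/13, -444/13); (-20, -12) → (44/13, -300/13)
T6 shear: x ← x + 2·y: (4/13, -396/13) → (-788/13, -396/13); (-16/13, -444/13) → (-904/13, -444/13); (44/13, -300/13) → (-556/13, -300/13)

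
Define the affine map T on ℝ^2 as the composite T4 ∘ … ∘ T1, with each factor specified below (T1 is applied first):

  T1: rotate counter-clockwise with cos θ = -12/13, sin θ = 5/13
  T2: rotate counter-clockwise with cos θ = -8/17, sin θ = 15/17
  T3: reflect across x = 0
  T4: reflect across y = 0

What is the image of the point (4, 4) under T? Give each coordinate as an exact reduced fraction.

T(p) = (-964/221, 796/221)

T1 rotate counter-clockwise with cos θ = -12/13, sin θ = 5/13: (4, 4) → (-68/13, -28/13)
T2 rotate counter-clockwise with cos θ = -8/17, sin θ = 15/17: (-68/13, -28/13) → (964/221, -796/221)
T3 reflect across x = 0: (964/221, -796/221) → (-964/221, -796/221)
T4 reflect across y = 0: (-964/221, -796/221) → (-964/221, 796/221)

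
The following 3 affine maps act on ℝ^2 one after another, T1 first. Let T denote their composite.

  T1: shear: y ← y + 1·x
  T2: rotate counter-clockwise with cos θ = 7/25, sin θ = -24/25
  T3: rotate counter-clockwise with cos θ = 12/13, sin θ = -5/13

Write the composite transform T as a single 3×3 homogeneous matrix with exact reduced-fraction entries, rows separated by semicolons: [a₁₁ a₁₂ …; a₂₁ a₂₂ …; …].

T = [287/325 323/325 0; -359/325 -36/325 0; 0 0 1]

T1 = [1 0 0; 1 1 0; 0 0 1]
T2·T1 = [31/25 24/25 0; -17/25 7/25 0; 0 0 1]
T3·…·T1 = [287/325 323/325 0; -359/325 -36/325 0; 0 0 1]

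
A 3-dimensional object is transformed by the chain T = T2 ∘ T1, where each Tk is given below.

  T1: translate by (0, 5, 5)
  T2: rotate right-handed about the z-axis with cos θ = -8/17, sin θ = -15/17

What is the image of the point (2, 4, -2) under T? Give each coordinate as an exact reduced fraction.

T1 translate by (0, 5, 5): (2, 4, -2) → (2, 9, 3)
T2 rotate right-handed about the z-axis with cos θ = -8/17, sin θ = -15/17: (2, 9, 3) → (7, -6, 3)

T(p) = (7, -6, 3)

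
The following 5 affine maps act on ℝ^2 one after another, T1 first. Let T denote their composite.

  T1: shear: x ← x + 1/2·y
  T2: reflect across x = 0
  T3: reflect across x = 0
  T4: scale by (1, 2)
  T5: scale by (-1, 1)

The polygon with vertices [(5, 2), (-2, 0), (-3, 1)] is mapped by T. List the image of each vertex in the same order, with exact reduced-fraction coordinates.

T1 shear: x ← x + 1/2·y: (5, 2) → (6, 2); (-2, 0) → (-2, 0); (-3, 1) → (-5/2, 1)
T2 reflect across x = 0: (6, 2) → (-6, 2); (-2, 0) → (2, 0); (-5/2, 1) → (5/2, 1)
T3 reflect across x = 0: (-6, 2) → (6, 2); (2, 0) → (-2, 0); (5/2, 1) → (-5/2, 1)
T4 scale by (1, 2): (6, 2) → (6, 4); (-2, 0) → (-2, 0); (-5/2, 1) → (-5/2, 2)
T5 scale by (-1, 1): (6, 4) → (-6, 4); (-2, 0) → (2, 0); (-5/2, 2) → (5/2, 2)

image vertices: (-6, 4), (2, 0), (5/2, 2)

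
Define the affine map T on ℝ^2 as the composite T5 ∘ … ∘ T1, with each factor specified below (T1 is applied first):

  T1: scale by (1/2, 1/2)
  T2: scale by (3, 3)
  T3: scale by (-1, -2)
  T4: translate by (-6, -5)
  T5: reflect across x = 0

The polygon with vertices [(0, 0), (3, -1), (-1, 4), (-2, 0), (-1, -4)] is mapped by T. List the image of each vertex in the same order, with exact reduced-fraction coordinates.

T1 scale by (1/2, 1/2): (0, 0) → (0, 0); (3, -1) → (3/2, -1/2); (-1, 4) → (-1/2, 2); (-2, 0) → (-1, 0); (-1, -4) → (-1/2, -2)
T2 scale by (3, 3): (0, 0) → (0, 0); (3/2, -1/2) → (9/2, -3/2); (-1/2, 2) → (-3/2, 6); (-1, 0) → (-3, 0); (-1/2, -2) → (-3/2, -6)
T3 scale by (-1, -2): (0, 0) → (0, 0); (9/2, -3/2) → (-9/2, 3); (-3/2, 6) → (3/2, -12); (-3, 0) → (3, 0); (-3/2, -6) → (3/2, 12)
T4 translate by (-6, -5): (0, 0) → (-6, -5); (-9/2, 3) → (-21/2, -2); (3/2, -12) → (-9/2, -17); (3, 0) → (-3, -5); (3/2, 12) → (-9/2, 7)
T5 reflect across x = 0: (-6, -5) → (6, -5); (-21/2, -2) → (21/2, -2); (-9/2, -17) → (9/2, -17); (-3, -5) → (3, -5); (-9/2, 7) → (9/2, 7)

image vertices: (6, -5), (21/2, -2), (9/2, -17), (3, -5), (9/2, 7)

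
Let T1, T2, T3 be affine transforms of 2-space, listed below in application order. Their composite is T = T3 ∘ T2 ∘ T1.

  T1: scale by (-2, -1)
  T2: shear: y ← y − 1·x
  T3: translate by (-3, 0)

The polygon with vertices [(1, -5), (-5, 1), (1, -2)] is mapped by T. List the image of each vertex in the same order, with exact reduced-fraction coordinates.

T1 scale by (-2, -1): (1, -5) → (-2, 5); (-5, 1) → (10, -1); (1, -2) → (-2, 2)
T2 shear: y ← y − 1·x: (-2, 5) → (-2, 7); (10, -1) → (10, -11); (-2, 2) → (-2, 4)
T3 translate by (-3, 0): (-2, 7) → (-5, 7); (10, -11) → (7, -11); (-2, 4) → (-5, 4)

image vertices: (-5, 7), (7, -11), (-5, 4)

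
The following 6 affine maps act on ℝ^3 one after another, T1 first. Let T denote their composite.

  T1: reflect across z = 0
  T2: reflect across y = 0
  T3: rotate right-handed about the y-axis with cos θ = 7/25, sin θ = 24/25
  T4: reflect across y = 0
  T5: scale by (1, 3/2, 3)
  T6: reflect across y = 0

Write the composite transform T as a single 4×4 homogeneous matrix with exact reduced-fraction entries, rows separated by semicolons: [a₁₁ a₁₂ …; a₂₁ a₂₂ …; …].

T1 = [1 0 0 0; 0 1 0 0; 0 0 -1 0; 0 0 0 1]
T2·T1 = [1 0 0 0; 0 -1 0 0; 0 0 -1 0; 0 0 0 1]
T3·…·T1 = [7/25 0 -24/25 0; 0 -1 0 0; -24/25 0 -7/25 0; 0 0 0 1]
T4·…·T1 = [7/25 0 -24/25 0; 0 1 0 0; -24/25 0 -7/25 0; 0 0 0 1]
T5·…·T1 = [7/25 0 -24/25 0; 0 3/2 0 0; -72/25 0 -21/25 0; 0 0 0 1]
T6·…·T1 = [7/25 0 -24/25 0; 0 -3/2 0 0; -72/25 0 -21/25 0; 0 0 0 1]

T = [7/25 0 -24/25 0; 0 -3/2 0 0; -72/25 0 -21/25 0; 0 0 0 1]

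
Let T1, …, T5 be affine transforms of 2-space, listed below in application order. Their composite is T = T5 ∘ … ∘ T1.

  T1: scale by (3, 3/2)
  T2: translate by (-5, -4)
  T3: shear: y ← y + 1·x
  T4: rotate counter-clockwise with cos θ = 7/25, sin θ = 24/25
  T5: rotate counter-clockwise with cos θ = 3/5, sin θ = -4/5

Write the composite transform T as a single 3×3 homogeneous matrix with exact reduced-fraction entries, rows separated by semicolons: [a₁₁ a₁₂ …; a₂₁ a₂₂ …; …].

T = [219/125 -66/125 -189/125; 483/125 351/250 -1273/125; 0 0 1]

T1 = [3 0 0; 0 3/2 0; 0 0 1]
T2·T1 = [3 0 -5; 0 3/2 -4; 0 0 1]
T3·…·T1 = [3 0 -5; 3 3/2 -9; 0 0 1]
T4·…·T1 = [-51/25 -36/25 181/25; 93/25 21/50 -183/25; 0 0 1]
T5·…·T1 = [219/125 -66/125 -189/125; 483/125 351/250 -1273/125; 0 0 1]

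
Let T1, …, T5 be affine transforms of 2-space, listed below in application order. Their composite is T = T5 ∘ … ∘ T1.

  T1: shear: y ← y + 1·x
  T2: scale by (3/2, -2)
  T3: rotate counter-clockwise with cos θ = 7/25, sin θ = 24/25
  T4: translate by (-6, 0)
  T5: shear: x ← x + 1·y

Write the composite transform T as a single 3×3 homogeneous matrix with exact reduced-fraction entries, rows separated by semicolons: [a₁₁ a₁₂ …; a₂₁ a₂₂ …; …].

T1 = [1 0 0; 1 1 0; 0 0 1]
T2·T1 = [3/2 0 0; -2 -2 0; 0 0 1]
T3·…·T1 = [117/50 48/25 0; 22/25 -14/25 0; 0 0 1]
T4·…·T1 = [117/50 48/25 -6; 22/25 -14/25 0; 0 0 1]
T5·…·T1 = [161/50 34/25 -6; 22/25 -14/25 0; 0 0 1]

T = [161/50 34/25 -6; 22/25 -14/25 0; 0 0 1]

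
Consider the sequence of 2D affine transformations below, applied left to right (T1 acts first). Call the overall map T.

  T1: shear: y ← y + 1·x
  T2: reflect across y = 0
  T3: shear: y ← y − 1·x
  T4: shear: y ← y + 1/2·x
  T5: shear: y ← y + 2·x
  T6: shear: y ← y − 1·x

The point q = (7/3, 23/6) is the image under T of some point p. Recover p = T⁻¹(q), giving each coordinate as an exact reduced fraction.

T1 = [1 0 0; 1 1 0; 0 0 1]
T2·T1 = [1 0 0; -1 -1 0; 0 0 1]
T3·…·T1 = [1 0 0; -2 -1 0; 0 0 1]
T4·…·T1 = [1 0 0; -3/2 -1 0; 0 0 1]
T5·…·T1 = [1 0 0; 1/2 -1 0; 0 0 1]
T6·…·T1 = [1 0 0; -1/2 -1 0; 0 0 1]
det M = -1; M⁻¹ = [1 0 0; -1/2 -1 0; 0 0 1]
M⁻¹ · (7/3, 23/6)ᵀ = (7/3, -5)ᵀ

p = (7/3, -5)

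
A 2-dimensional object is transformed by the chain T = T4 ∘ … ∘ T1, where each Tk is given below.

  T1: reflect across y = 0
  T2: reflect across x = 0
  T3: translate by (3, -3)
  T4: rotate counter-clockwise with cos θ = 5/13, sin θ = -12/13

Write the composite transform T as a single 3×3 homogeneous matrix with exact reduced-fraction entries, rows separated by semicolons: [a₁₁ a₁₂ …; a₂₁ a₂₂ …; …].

T1 = [1 0 0; 0 -1 0; 0 0 1]
T2·T1 = [-1 0 0; 0 -1 0; 0 0 1]
T3·…·T1 = [-1 0 3; 0 -1 -3; 0 0 1]
T4·…·T1 = [-5/13 -12/13 -21/13; 12/13 -5/13 -51/13; 0 0 1]

T = [-5/13 -12/13 -21/13; 12/13 -5/13 -51/13; 0 0 1]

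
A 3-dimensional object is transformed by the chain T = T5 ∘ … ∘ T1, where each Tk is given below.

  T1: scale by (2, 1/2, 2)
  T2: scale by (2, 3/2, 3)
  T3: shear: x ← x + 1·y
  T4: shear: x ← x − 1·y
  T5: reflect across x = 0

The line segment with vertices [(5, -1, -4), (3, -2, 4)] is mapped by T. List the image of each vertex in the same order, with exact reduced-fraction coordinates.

T1 scale by (2, 1/2, 2): (5, -1, -4) → (10, -1/2, -8); (3, -2, 4) → (6, -1, 8)
T2 scale by (2, 3/2, 3): (10, -1/2, -8) → (20, -3/4, -24); (6, -1, 8) → (12, -3/2, 24)
T3 shear: x ← x + 1·y: (20, -3/4, -24) → (77/4, -3/4, -24); (12, -3/2, 24) → (21/2, -3/2, 24)
T4 shear: x ← x − 1·y: (77/4, -3/4, -24) → (20, -3/4, -24); (21/2, -3/2, 24) → (12, -3/2, 24)
T5 reflect across x = 0: (20, -3/4, -24) → (-20, -3/4, -24); (12, -3/2, 24) → (-12, -3/2, 24)

image vertices: (-20, -3/4, -24), (-12, -3/2, 24)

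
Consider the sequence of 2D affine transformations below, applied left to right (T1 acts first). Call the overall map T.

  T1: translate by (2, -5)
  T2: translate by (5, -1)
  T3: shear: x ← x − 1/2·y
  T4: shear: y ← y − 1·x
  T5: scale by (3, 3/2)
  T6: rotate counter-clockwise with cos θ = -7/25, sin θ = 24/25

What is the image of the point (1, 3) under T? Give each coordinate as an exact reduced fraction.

T1 translate by (2, -5): (1, 3) → (3, -2)
T2 translate by (5, -1): (3, -2) → (8, -3)
T3 shear: x ← x − 1/2·y: (8, -3) → (19/2, -3)
T4 shear: y ← y − 1·x: (19/2, -3) → (19/2, -25/2)
T5 scale by (3, 3/2): (19/2, -25/2) → (57/2, -75/4)
T6 rotate counter-clockwise with cos θ = -7/25, sin θ = 24/25: (57/2, -75/4) → (501/50, 3261/100)

T(p) = (501/50, 3261/100)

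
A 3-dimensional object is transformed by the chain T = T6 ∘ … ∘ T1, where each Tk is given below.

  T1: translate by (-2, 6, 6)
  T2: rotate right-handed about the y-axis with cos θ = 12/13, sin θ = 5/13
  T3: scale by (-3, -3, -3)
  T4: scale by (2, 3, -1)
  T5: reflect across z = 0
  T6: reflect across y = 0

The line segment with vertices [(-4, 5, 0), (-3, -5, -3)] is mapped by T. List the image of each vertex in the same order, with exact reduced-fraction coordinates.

image vertices: (252/13, 99, -306/13), (270/13, 9, -183/13)

T1 translate by (-2, 6, 6): (-4, 5, 0) → (-6, 11, 6); (-3, -5, -3) → (-5, 1, 3)
T2 rotate right-handed about the y-axis with cos θ = 12/13, sin θ = 5/13: (-6, 11, 6) → (-42/13, 11, 102/13); (-5, 1, 3) → (-45/13, 1, 61/13)
T3 scale by (-3, -3, -3): (-42/13, 11, 102/13) → (126/13, -33, -306/13); (-45/13, 1, 61/13) → (135/13, -3, -183/13)
T4 scale by (2, 3, -1): (126/13, -33, -306/13) → (252/13, -99, 306/13); (135/13, -3, -183/13) → (270/13, -9, 183/13)
T5 reflect across z = 0: (252/13, -99, 306/13) → (252/13, -99, -306/13); (270/13, -9, 183/13) → (270/13, -9, -183/13)
T6 reflect across y = 0: (252/13, -99, -306/13) → (252/13, 99, -306/13); (270/13, -9, -183/13) → (270/13, 9, -183/13)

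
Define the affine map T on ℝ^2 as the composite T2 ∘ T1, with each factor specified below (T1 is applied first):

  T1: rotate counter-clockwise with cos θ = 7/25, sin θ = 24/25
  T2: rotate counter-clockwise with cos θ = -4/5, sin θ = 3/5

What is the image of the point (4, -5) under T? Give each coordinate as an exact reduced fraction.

T1 rotate counter-clockwise with cos θ = 7/25, sin θ = 24/25: (4, -5) → (148/25, 61/25)
T2 rotate counter-clockwise with cos θ = -4/5, sin θ = 3/5: (148/25, 61/25) → (-31/5, 8/5)

T(p) = (-31/5, 8/5)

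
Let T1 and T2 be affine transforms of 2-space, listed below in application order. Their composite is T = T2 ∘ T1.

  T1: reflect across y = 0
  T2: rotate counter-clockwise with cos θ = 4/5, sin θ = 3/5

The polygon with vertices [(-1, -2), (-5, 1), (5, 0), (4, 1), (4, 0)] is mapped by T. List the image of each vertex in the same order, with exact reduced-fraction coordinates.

image vertices: (-2, 1), (-17/5, -19/5), (4, 3), (19/5, 8/5), (16/5, 12/5)

T1 reflect across y = 0: (-1, -2) → (-1, 2); (-5, 1) → (-5, -1); (5, 0) → (5, 0); (4, 1) → (4, -1); (4, 0) → (4, 0)
T2 rotate counter-clockwise with cos θ = 4/5, sin θ = 3/5: (-1, 2) → (-2, 1); (-5, -1) → (-17/5, -19/5); (5, 0) → (4, 3); (4, -1) → (19/5, 8/5); (4, 0) → (16/5, 12/5)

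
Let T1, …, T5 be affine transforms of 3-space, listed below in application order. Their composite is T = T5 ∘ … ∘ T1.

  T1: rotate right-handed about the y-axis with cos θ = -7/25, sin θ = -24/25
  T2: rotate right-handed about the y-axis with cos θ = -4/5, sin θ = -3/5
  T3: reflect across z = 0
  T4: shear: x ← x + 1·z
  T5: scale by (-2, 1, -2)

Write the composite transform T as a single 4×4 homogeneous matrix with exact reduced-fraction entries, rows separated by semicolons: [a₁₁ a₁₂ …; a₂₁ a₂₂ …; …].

T = [-146/125 0 -322/125 0; 0 1 0 0; -234/125 0 -88/125 0; 0 0 0 1]

T1 = [-7/25 0 -24/25 0; 0 1 0 0; 24/25 0 -7/25 0; 0 0 0 1]
T2·T1 = [-44/125 0 117/125 0; 0 1 0 0; -117/125 0 -44/125 0; 0 0 0 1]
T3·…·T1 = [-44/125 0 117/125 0; 0 1 0 0; 117/125 0 44/125 0; 0 0 0 1]
T4·…·T1 = [73/125 0 161/125 0; 0 1 0 0; 117/125 0 44/125 0; 0 0 0 1]
T5·…·T1 = [-146/125 0 -322/125 0; 0 1 0 0; -234/125 0 -88/125 0; 0 0 0 1]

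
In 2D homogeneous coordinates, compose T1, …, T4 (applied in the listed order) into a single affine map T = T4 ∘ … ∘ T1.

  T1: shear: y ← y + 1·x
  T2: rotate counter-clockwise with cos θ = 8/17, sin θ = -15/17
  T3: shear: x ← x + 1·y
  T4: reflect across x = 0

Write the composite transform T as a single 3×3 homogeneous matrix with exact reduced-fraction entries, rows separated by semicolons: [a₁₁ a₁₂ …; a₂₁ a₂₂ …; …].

T1 = [1 0 0; 1 1 0; 0 0 1]
T2·T1 = [23/17 15/17 0; -7/17 8/17 0; 0 0 1]
T3·…·T1 = [16/17 23/17 0; -7/17 8/17 0; 0 0 1]
T4·…·T1 = [-16/17 -23/17 0; -7/17 8/17 0; 0 0 1]

T = [-16/17 -23/17 0; -7/17 8/17 0; 0 0 1]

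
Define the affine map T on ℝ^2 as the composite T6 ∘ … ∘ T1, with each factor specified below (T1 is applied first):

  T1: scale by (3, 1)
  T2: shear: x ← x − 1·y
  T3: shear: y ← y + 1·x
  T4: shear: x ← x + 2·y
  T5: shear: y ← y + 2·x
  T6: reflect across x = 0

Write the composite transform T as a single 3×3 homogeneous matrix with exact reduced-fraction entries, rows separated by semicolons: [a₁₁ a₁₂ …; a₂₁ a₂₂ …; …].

T = [-9 1 0; 21 -2 0; 0 0 1]

T1 = [3 0 0; 0 1 0; 0 0 1]
T2·T1 = [3 -1 0; 0 1 0; 0 0 1]
T3·…·T1 = [3 -1 0; 3 0 0; 0 0 1]
T4·…·T1 = [9 -1 0; 3 0 0; 0 0 1]
T5·…·T1 = [9 -1 0; 21 -2 0; 0 0 1]
T6·…·T1 = [-9 1 0; 21 -2 0; 0 0 1]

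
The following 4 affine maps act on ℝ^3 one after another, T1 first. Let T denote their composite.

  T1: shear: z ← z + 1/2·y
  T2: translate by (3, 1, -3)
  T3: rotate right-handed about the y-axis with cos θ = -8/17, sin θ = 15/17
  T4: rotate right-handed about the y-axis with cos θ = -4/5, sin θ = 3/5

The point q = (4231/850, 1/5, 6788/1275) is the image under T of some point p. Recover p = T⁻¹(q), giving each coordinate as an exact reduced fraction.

p = (3/2, -4/5, -7/3)

T1 = [1 0 0 0; 0 1 0 0; 0 1/2 1 0; 0 0 0 1]
T2·T1 = [1 0 0 3; 0 1 0 1; 0 1/2 1 -3; 0 0 0 1]
T3·…·T1 = [-8/17 15/34 15/17 -69/17; 0 1 0 1; -15/17 -4/17 -8/17 -21/17; 0 0 0 1]
T4·…·T1 = [-13/85 -42/85 -84/85 213/85; 0 1 0 1; 84/85 -13/170 -13/85 291/85; 0 0 0 1]
det M = 1; M⁻¹ = [-13/85 0 84/85 -3; 0 1 0 -1; -84/85 -1/2 -13/85 7/2; 0 0 0 1]
M⁻¹ · (4231/850, 1/5, 6788/1275)ᵀ = (3/2, -4/5, -7/3)ᵀ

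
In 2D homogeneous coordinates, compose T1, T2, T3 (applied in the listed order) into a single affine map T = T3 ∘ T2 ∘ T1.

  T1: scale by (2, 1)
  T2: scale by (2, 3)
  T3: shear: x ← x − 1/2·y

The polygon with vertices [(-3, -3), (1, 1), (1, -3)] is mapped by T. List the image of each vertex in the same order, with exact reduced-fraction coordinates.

T1 scale by (2, 1): (-3, -3) → (-6, -3); (1, 1) → (2, 1); (1, -3) → (2, -3)
T2 scale by (2, 3): (-6, -3) → (-12, -9); (2, 1) → (4, 3); (2, -3) → (4, -9)
T3 shear: x ← x − 1/2·y: (-12, -9) → (-15/2, -9); (4, 3) → (5/2, 3); (4, -9) → (17/2, -9)

image vertices: (-15/2, -9), (5/2, 3), (17/2, -9)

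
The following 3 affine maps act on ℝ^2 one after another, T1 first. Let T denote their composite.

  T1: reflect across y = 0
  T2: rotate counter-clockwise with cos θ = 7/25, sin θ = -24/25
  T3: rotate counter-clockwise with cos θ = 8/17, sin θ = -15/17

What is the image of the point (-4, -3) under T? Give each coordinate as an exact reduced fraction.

T(p) = (2107/425, 276/425)

T1 reflect across y = 0: (-4, -3) → (-4, 3)
T2 rotate counter-clockwise with cos θ = 7/25, sin θ = -24/25: (-4, 3) → (44/25, 117/25)
T3 rotate counter-clockwise with cos θ = 8/17, sin θ = -15/17: (44/25, 117/25) → (2107/425, 276/425)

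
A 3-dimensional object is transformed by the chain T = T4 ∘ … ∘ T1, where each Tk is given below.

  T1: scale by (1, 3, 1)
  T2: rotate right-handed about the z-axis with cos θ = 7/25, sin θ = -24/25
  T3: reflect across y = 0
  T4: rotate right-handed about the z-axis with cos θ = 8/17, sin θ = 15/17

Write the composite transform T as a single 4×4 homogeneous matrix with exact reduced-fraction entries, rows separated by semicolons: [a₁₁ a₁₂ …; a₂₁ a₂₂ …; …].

T1 = [1 0 0 0; 0 3 0 0; 0 0 1 0; 0 0 0 1]
T2·T1 = [7/25 72/25 0 0; -24/25 21/25 0 0; 0 0 1 0; 0 0 0 1]
T3·…·T1 = [7/25 72/25 0 0; 24/25 -21/25 0 0; 0 0 1 0; 0 0 0 1]
T4·…·T1 = [-304/425 891/425 0 0; 297/425 912/425 0 0; 0 0 1 0; 0 0 0 1]

T = [-304/425 891/425 0 0; 297/425 912/425 0 0; 0 0 1 0; 0 0 0 1]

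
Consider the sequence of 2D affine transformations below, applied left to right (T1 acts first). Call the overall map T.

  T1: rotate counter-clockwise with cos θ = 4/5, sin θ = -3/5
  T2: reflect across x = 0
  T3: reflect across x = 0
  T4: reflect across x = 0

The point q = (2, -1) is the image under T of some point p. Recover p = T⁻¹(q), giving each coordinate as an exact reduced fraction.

p = (-1, -2)

T1 = [4/5 3/5 0; -3/5 4/5 0; 0 0 1]
T2·T1 = [-4/5 -3/5 0; -3/5 4/5 0; 0 0 1]
T3·…·T1 = [4/5 3/5 0; -3/5 4/5 0; 0 0 1]
T4·…·T1 = [-4/5 -3/5 0; -3/5 4/5 0; 0 0 1]
det M = -1; M⁻¹ = [-4/5 -3/5 0; -3/5 4/5 0; 0 0 1]
M⁻¹ · (2, -1)ᵀ = (-1, -2)ᵀ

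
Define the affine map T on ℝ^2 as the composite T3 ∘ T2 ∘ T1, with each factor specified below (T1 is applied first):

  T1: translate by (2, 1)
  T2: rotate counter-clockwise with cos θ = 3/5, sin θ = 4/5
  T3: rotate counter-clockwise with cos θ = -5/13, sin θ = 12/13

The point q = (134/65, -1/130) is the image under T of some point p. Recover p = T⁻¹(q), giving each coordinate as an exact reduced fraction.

T1 = [1 0 2; 0 1 1; 0 0 1]
T2·T1 = [3/5 -4/5 2/5; 4/5 3/5 11/5; 0 0 1]
T3·…·T1 = [-63/65 -16/65 -142/65; 16/65 -63/65 -31/65; 0 0 1]
det M = 1; M⁻¹ = [-63/65 16/65 -2; -16/65 -63/65 -1; 0 0 1]
M⁻¹ · (134/65, -1/130)ᵀ = (-4, -3/2)ᵀ

p = (-4, -3/2)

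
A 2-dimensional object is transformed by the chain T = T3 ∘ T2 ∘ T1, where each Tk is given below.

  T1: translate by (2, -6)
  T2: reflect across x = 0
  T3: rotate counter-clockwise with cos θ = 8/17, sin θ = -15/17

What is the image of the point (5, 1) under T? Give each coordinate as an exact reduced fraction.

T(p) = (-131/17, 65/17)

T1 translate by (2, -6): (5, 1) → (7, -5)
T2 reflect across x = 0: (7, -5) → (-7, -5)
T3 rotate counter-clockwise with cos θ = 8/17, sin θ = -15/17: (-7, -5) → (-131/17, 65/17)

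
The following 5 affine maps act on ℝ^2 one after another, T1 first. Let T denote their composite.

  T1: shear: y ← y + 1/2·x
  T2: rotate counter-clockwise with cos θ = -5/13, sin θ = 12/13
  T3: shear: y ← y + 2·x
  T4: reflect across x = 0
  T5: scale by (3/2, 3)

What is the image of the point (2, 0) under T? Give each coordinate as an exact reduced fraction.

T1 shear: y ← y + 1/2·x: (2, 0) → (2, 1)
T2 rotate counter-clockwise with cos θ = -5/13, sin θ = 12/13: (2, 1) → (-22/13, 19/13)
T3 shear: y ← y + 2·x: (-22/13, 19/13) → (-22/13, -25/13)
T4 reflect across x = 0: (-22/13, -25/13) → (22/13, -25/13)
T5 scale by (3/2, 3): (22/13, -25/13) → (33/13, -75/13)

T(p) = (33/13, -75/13)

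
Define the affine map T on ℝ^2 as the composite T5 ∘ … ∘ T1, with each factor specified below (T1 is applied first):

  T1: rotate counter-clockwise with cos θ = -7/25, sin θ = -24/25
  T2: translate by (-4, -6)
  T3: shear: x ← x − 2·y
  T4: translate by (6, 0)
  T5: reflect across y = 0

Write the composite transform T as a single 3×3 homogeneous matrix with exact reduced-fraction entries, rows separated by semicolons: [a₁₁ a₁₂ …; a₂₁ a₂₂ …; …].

T = [41/25 38/25 14; 24/25 7/25 6; 0 0 1]

T1 = [-7/25 24/25 0; -24/25 -7/25 0; 0 0 1]
T2·T1 = [-7/25 24/25 -4; -24/25 -7/25 -6; 0 0 1]
T3·…·T1 = [41/25 38/25 8; -24/25 -7/25 -6; 0 0 1]
T4·…·T1 = [41/25 38/25 14; -24/25 -7/25 -6; 0 0 1]
T5·…·T1 = [41/25 38/25 14; 24/25 7/25 6; 0 0 1]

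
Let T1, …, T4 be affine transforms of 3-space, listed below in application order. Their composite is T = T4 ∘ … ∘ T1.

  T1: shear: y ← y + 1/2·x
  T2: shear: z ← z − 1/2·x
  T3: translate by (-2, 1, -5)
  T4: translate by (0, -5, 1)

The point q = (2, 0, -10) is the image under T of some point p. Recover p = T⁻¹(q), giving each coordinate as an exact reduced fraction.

p = (4, 2, -4)

T1 = [1 0 0 0; 1/2 1 0 0; 0 0 1 0; 0 0 0 1]
T2·T1 = [1 0 0 0; 1/2 1 0 0; -1/2 0 1 0; 0 0 0 1]
T3·…·T1 = [1 0 0 -2; 1/2 1 0 1; -1/2 0 1 -5; 0 0 0 1]
T4·…·T1 = [1 0 0 -2; 1/2 1 0 -4; -1/2 0 1 -4; 0 0 0 1]
det M = 1; M⁻¹ = [1 0 0 2; -1/2 1 0 3; 1/2 0 1 5; 0 0 0 1]
M⁻¹ · (2, 0, -10)ᵀ = (4, 2, -4)ᵀ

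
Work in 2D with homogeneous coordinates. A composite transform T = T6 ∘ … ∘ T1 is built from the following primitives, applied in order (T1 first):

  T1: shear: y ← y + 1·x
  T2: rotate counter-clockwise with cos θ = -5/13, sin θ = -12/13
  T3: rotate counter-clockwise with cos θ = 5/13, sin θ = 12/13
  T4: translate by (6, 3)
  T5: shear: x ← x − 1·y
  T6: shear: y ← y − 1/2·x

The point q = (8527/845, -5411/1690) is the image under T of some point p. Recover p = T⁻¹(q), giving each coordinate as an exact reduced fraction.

p = (5, -8/5)

T1 = [1 0 0; 1 1 0; 0 0 1]
T2·T1 = [7/13 12/13 0; -17/13 -5/13 0; 0 0 1]
T3·…·T1 = [239/169 120/169 0; -1/169 119/169 0; 0 0 1]
T4·…·T1 = [239/169 120/169 6; -1/169 119/169 3; 0 0 1]
T5·…·T1 = [240/169 1/169 3; -1/169 119/169 3; 0 0 1]
T6·…·T1 = [240/169 1/169 3; -121/169 237/338 3/2; 0 0 1]
det M = 1; M⁻¹ = [237/338 -1/169 -354/169; 121/169 240/169 -723/169; 0 0 1]
M⁻¹ · (8527/845, -5411/1690)ᵀ = (5, -8/5)ᵀ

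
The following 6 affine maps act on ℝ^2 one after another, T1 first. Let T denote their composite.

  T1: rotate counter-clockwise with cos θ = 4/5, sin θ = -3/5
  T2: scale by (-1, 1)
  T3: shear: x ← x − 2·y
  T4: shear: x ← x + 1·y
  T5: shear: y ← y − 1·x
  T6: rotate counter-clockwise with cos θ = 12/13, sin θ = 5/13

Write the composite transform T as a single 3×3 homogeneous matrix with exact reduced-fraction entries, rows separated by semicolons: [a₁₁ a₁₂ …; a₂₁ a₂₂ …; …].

T1 = [4/5 3/5 0; -3/5 4/5 0; 0 0 1]
T2·T1 = [-4/5 -3/5 0; -3/5 4/5 0; 0 0 1]
T3·…·T1 = [2/5 -11/5 0; -3/5 4/5 0; 0 0 1]
T4·…·T1 = [-1/5 -7/5 0; -3/5 4/5 0; 0 0 1]
T5·…·T1 = [-1/5 -7/5 0; -2/5 11/5 0; 0 0 1]
T6·…·T1 = [-2/65 -139/65 0; -29/65 97/65 0; 0 0 1]

T = [-2/65 -139/65 0; -29/65 97/65 0; 0 0 1]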